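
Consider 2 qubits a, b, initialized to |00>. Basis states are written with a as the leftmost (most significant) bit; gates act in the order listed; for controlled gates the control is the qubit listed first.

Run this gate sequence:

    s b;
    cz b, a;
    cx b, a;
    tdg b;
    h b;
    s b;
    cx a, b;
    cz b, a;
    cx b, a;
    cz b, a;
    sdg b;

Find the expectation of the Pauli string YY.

The observable YY averages to 1.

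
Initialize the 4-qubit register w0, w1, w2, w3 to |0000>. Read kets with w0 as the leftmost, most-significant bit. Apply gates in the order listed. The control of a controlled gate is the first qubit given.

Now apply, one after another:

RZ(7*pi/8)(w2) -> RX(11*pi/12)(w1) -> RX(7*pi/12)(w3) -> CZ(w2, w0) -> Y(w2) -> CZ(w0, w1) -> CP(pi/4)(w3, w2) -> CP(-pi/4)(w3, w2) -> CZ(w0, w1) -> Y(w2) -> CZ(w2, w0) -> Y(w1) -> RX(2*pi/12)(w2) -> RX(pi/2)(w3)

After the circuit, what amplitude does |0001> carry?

The amplitude on |0001> is sqrt(2)*I*exp(-7*I*pi/16)/16 + I*sqrt(1/2 - sqrt(2)/4)*sqrt(sqrt(2)/4 + 1/2)*exp(-7*I*pi/16)/4 + sqrt(6)*I*exp(-7*I*pi/16)/16 + sqrt(3)*I*sqrt(1/2 - sqrt(2)/4)*sqrt(sqrt(2)/4 + 1/2)*exp(-7*I*pi/16)/4 + sqrt(3)*I*exp(-7*I*pi/16)/8 + I*exp(-7*I*pi/16)/4. Key observation: the block from step 4 through step 11 cancels to the identity and can be dropped.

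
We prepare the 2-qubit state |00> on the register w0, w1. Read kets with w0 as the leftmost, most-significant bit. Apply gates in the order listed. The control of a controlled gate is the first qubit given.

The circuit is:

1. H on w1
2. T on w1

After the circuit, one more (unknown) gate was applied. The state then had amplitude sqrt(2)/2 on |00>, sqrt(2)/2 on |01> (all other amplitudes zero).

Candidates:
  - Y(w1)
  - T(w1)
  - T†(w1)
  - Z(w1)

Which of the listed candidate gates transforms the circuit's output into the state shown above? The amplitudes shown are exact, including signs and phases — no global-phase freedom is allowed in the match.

The unique candidate consistent with the amplitudes is T†(w1).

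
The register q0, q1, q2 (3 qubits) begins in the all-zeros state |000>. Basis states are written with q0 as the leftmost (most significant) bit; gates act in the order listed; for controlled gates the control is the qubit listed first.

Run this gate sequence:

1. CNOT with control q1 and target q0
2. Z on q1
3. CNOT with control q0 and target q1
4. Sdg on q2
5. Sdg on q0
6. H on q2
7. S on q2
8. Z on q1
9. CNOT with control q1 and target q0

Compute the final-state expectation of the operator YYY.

The expectation value of YYY is 0.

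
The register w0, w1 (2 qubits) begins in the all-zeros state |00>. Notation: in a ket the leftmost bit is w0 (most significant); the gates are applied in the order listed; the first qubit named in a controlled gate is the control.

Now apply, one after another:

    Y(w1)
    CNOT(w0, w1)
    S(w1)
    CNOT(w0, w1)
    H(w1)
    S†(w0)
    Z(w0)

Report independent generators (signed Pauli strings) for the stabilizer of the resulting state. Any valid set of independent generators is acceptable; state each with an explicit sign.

One valid set of independent stabilizer generators is -IX, +ZI (any independent generating set of the same group is equally correct).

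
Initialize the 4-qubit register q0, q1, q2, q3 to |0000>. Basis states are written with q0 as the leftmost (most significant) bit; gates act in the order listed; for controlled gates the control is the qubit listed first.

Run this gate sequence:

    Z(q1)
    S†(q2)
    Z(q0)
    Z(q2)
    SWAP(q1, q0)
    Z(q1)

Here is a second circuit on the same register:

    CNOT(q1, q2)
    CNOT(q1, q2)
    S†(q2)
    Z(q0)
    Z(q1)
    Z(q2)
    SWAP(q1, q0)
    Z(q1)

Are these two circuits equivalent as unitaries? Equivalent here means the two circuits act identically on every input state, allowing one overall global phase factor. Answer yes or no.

Yes: on every input state the two circuits agree up to one overall phase factor.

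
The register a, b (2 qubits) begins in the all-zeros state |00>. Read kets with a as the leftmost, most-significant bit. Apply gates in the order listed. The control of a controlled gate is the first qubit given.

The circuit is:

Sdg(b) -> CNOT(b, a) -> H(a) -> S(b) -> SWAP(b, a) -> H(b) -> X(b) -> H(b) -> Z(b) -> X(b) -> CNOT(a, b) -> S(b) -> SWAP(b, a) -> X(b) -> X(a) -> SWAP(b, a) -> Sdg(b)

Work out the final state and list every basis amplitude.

The final amplitudes are 0 on |00>, 0 on |01>, sqrt(2)*I/2 on |10>, -sqrt(2)*I/2 on |11>. Key observation: the block from step 6 through step 9 cancels to the identity and can be dropped.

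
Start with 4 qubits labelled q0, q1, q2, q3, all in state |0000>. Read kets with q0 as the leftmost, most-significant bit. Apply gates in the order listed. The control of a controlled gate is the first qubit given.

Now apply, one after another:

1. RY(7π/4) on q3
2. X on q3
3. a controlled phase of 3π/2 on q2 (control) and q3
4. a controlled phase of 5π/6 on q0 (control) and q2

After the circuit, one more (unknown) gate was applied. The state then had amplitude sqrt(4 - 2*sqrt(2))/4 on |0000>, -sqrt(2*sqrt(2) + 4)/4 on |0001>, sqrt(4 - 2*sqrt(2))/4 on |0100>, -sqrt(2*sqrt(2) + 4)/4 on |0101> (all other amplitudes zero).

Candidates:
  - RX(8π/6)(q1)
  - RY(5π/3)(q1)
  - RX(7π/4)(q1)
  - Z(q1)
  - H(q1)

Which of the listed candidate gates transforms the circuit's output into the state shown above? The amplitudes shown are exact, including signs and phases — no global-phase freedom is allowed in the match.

The applied gate was H(q1).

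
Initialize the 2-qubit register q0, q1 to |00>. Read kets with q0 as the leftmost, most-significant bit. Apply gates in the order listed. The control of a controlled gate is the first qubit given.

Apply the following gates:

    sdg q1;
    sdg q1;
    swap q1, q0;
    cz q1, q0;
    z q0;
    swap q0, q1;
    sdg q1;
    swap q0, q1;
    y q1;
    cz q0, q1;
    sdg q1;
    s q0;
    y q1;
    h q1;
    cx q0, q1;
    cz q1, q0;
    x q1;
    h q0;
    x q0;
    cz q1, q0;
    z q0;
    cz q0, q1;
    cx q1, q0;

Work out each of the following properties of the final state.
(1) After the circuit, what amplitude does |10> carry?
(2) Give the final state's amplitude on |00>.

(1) |10> carries amplitude I/2 in the final state.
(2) The final state's coefficient on |00> equals -I/2.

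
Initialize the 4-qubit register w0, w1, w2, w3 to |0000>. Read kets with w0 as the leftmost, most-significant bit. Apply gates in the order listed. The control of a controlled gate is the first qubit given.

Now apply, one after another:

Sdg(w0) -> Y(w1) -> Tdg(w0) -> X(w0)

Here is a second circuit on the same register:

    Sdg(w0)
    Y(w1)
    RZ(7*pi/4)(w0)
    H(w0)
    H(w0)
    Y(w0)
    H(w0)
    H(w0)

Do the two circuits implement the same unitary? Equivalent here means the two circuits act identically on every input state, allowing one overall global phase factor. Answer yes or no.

No: there is an input state on which the two circuits produce genuinely different outputs (not merely differing by a phase).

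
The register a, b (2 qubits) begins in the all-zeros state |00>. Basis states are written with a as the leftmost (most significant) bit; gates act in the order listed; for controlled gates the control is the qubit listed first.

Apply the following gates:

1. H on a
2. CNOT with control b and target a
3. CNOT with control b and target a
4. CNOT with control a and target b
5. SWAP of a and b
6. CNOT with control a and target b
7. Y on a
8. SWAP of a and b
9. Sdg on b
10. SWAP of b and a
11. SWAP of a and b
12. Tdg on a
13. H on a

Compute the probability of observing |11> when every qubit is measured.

The probability of measuring |11> is 1/4.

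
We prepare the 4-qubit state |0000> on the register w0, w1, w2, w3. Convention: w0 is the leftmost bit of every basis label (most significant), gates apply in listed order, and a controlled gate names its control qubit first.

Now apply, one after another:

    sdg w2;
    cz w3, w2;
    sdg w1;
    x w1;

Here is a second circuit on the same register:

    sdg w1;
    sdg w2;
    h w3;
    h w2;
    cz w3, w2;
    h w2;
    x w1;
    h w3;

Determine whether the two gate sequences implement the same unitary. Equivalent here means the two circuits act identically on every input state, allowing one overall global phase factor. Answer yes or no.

No: there is an input state on which the two circuits produce genuinely different outputs (not merely differing by a phase).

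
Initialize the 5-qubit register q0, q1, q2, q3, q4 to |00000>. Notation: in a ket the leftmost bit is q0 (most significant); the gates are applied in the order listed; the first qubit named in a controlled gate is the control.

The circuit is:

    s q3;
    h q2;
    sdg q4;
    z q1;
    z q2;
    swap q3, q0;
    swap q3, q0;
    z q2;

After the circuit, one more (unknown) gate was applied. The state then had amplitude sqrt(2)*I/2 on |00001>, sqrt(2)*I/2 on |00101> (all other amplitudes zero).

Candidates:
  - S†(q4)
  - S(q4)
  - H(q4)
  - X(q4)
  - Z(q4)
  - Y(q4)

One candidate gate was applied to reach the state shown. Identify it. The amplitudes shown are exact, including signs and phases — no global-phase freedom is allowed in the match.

The unique candidate consistent with the amplitudes is Y(q4). Key observation: steps 5-8 multiply out to the identity, so the circuit reduces to the remaining gates.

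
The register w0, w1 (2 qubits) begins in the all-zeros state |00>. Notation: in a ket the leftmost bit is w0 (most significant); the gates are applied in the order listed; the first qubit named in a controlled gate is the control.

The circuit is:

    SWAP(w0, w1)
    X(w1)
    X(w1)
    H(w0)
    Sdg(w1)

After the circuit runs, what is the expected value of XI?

The expectation value of XI is 1. Key observation: steps 2-3 multiply out to the identity, so the circuit reduces to the remaining gates.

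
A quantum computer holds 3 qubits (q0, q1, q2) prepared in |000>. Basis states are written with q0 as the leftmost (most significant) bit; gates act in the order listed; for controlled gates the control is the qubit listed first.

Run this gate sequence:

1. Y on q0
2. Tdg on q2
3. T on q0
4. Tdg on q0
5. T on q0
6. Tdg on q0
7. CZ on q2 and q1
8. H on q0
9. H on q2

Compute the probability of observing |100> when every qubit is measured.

Outcome |100> occurs with probability 1/4.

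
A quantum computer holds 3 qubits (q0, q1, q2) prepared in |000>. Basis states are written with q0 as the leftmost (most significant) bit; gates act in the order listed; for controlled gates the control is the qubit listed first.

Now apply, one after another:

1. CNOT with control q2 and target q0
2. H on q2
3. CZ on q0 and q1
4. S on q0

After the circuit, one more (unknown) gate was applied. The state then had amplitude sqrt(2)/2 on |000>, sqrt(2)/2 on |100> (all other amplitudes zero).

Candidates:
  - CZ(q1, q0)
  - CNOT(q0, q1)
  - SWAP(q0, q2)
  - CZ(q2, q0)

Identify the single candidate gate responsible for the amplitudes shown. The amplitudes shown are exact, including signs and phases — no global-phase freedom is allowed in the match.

It was SWAP(q0, q2) that produced the state shown.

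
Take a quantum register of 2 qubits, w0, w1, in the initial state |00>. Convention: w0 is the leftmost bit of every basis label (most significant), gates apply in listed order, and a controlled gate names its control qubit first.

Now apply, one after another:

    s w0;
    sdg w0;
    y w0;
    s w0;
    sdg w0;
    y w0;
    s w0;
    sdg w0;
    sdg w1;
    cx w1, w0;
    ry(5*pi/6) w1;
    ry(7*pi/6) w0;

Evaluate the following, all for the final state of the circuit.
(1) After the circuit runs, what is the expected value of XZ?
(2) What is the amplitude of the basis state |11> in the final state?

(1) In the final state, XZ has expectation sqrt(3)/4. Key observation: steps 1-8 multiply out to the identity, so the circuit reduces to the remaining gates.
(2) The amplitude on |11> is sqrt(3)/4 + 1/2.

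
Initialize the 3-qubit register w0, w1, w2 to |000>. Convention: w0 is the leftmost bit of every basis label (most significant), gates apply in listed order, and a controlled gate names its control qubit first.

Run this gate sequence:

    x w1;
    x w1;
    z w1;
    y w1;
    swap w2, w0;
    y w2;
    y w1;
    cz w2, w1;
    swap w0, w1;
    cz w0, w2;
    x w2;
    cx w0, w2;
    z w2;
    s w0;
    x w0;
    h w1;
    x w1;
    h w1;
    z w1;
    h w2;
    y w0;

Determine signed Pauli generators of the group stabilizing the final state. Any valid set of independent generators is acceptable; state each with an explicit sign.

One valid set of independent stabilizer generators is +IIX, +ZII, +IZI (any independent generating set of the same group is equally correct). Key observation: steps 16-19 multiply out to the identity, so the circuit reduces to the remaining gates.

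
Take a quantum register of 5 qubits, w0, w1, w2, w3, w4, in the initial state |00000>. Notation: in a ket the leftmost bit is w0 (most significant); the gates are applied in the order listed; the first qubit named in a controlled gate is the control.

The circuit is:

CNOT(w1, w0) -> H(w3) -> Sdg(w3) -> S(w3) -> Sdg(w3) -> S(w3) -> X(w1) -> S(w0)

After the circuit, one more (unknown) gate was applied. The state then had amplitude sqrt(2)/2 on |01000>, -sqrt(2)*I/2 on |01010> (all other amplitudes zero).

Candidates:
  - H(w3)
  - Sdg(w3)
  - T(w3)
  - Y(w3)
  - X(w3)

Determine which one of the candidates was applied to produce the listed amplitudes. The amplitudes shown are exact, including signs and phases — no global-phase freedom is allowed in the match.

The unique candidate consistent with the amplitudes is Sdg(w3). Key observation: steps 3-6 multiply out to the identity, so the circuit reduces to the remaining gates.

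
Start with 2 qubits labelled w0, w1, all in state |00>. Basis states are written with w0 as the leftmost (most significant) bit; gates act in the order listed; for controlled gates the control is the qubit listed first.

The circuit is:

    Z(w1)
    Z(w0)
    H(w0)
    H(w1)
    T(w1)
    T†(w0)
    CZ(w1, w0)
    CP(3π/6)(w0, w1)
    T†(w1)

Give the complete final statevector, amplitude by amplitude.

The resulting statevector has amplitude 1/2 on |00>, 1/2 on |01>, -exp(3*I*pi/4)/2 on |10>, -exp(I*pi/4)/2 on |11>.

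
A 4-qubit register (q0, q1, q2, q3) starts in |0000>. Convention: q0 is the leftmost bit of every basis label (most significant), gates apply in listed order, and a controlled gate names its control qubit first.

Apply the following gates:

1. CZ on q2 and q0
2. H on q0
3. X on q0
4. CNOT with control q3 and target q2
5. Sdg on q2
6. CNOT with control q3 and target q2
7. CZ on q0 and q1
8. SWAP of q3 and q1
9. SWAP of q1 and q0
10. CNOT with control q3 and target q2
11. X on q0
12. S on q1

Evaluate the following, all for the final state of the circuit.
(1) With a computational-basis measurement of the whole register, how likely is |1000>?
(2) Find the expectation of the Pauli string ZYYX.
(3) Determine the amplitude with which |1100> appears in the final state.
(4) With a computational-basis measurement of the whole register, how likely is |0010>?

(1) A full measurement returns |1000> with probability 1/2.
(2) The observable ZYYX averages to 0.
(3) |1100> carries amplitude sqrt(2)*I/2 in the final state.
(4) Outcome |0010> occurs with probability 0.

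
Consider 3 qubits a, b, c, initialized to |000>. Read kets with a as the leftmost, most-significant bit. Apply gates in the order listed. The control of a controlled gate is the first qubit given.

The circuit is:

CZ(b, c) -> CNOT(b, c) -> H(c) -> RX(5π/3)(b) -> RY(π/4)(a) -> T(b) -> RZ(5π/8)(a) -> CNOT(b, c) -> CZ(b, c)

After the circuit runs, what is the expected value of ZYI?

The observable ZYI averages to 0.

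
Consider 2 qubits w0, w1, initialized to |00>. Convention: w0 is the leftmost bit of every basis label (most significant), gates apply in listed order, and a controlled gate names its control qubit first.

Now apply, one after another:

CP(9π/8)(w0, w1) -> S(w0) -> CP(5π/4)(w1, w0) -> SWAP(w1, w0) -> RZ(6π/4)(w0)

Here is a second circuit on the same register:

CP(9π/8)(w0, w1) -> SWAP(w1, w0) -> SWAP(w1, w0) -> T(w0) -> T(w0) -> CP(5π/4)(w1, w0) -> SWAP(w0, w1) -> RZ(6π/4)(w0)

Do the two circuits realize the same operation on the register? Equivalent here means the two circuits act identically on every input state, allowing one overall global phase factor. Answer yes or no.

Yes: on every input state the two circuits agree up to one overall phase factor.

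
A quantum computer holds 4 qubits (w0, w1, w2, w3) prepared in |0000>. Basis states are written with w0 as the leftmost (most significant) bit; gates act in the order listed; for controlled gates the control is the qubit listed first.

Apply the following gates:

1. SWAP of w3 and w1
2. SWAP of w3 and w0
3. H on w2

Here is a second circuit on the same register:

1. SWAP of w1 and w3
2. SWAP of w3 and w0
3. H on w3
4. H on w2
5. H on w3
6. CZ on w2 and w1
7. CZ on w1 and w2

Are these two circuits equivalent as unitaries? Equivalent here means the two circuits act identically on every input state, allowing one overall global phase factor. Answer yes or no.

Yes, they are equivalent — the unitaries differ by at most a global phase.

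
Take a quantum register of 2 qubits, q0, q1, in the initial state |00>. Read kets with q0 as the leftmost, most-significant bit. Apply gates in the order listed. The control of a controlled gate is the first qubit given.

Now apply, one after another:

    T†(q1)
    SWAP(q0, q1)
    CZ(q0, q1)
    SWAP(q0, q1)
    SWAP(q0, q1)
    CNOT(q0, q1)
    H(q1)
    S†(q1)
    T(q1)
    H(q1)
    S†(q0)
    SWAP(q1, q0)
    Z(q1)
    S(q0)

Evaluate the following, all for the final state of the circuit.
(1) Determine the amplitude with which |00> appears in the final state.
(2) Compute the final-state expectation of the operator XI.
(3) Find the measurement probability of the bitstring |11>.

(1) The amplitude on |00> is 1/2 - exp(3*I*pi/4)/2.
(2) In the final state, XI has expectation -sqrt(2)/2.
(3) The probability of measuring |11> is 0.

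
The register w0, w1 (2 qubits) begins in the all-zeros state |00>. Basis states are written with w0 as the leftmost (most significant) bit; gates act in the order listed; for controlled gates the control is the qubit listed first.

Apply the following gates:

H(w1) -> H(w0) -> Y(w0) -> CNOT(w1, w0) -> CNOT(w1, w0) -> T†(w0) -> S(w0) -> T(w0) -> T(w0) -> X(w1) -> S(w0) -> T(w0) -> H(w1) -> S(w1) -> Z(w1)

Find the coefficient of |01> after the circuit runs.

|01> carries amplitude 0 in the final state.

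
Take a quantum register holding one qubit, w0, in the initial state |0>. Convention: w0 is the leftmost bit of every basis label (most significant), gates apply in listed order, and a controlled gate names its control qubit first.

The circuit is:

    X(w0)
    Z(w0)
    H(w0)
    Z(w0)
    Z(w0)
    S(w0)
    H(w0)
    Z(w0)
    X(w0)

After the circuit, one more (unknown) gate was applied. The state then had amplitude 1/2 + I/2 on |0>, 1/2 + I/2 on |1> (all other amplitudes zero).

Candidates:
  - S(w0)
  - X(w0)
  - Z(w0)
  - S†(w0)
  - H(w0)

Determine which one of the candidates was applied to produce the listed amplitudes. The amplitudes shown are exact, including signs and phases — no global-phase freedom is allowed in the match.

The unique candidate consistent with the amplitudes is S†(w0).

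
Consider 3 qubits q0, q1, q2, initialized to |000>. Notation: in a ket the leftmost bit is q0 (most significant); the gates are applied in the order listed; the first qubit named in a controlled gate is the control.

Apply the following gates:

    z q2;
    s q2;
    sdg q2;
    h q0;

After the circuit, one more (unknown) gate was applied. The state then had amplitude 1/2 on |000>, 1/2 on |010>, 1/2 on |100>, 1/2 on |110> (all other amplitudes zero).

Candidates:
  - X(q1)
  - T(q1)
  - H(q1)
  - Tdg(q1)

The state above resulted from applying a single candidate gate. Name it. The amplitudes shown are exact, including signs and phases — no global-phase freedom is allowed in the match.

It was H(q1) that produced the state shown.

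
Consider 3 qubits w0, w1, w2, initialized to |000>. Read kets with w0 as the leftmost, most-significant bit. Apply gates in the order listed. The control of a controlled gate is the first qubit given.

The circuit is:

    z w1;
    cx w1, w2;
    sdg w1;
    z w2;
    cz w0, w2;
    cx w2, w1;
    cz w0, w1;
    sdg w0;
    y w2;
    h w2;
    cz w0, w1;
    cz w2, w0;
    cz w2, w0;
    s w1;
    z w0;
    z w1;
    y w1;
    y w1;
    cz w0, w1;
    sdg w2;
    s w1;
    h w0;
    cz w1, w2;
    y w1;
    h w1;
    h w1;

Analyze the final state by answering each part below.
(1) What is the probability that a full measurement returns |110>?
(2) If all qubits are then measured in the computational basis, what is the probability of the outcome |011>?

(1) A full measurement returns |110> with probability 1/4.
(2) Outcome |011> occurs with probability 1/4.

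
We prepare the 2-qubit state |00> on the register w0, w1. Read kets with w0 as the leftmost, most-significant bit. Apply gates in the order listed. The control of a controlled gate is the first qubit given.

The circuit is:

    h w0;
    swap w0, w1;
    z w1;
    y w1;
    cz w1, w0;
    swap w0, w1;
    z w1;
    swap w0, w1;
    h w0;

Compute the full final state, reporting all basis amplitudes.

The resulting statevector has amplitude I/2 on |00>, I/2 on |01>, I/2 on |10>, I/2 on |11>.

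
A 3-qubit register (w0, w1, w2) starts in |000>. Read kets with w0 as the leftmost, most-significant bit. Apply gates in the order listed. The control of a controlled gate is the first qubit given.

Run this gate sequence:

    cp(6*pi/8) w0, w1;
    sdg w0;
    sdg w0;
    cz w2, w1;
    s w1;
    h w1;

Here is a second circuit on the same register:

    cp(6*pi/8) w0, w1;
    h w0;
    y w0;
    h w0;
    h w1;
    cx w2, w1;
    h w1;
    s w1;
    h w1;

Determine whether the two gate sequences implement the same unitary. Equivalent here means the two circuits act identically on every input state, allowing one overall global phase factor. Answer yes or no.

No: there is an input state on which the two circuits produce genuinely different outputs (not merely differing by a phase).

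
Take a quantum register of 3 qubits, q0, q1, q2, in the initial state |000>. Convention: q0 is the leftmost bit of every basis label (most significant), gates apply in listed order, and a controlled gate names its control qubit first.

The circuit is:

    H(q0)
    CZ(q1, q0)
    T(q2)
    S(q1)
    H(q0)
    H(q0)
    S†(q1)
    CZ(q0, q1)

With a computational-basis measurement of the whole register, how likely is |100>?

A full measurement returns |100> with probability 1/2. Key observation: steps 4-7 multiply out to the identity, so the circuit reduces to the remaining gates.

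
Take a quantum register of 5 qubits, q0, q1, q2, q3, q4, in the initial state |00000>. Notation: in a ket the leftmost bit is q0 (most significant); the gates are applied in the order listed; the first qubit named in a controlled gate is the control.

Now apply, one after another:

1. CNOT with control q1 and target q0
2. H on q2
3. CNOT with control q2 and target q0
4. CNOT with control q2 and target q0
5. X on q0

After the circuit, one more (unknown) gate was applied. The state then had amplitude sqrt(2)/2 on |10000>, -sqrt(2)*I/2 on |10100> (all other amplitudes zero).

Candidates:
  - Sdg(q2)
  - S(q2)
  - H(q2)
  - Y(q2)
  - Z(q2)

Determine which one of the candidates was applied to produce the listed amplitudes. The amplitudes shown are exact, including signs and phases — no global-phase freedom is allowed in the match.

The applied gate was Sdg(q2). Key observation: the block from step 3 through step 4 cancels to the identity and can be dropped.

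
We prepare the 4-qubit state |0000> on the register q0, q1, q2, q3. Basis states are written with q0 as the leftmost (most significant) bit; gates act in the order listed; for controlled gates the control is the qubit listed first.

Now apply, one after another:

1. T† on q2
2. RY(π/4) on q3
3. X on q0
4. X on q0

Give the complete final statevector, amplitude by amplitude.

The resulting statevector has amplitude sqrt(sqrt(2) + 2)/2 on |0000>, sqrt(2 - sqrt(2))/2 on |0001>, and 0 on every other basis state. Key observation: gates 3-4 undo each other exactly, leaving only the rest of the circuit to track.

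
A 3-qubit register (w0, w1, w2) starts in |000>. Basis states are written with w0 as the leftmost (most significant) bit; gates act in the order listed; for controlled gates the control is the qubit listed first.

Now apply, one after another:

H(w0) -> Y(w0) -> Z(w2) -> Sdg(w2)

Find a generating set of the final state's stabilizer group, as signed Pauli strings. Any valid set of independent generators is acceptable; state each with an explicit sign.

The stabilizer group can be generated by -XII, +IZI, +IIZ, among other valid generating sets.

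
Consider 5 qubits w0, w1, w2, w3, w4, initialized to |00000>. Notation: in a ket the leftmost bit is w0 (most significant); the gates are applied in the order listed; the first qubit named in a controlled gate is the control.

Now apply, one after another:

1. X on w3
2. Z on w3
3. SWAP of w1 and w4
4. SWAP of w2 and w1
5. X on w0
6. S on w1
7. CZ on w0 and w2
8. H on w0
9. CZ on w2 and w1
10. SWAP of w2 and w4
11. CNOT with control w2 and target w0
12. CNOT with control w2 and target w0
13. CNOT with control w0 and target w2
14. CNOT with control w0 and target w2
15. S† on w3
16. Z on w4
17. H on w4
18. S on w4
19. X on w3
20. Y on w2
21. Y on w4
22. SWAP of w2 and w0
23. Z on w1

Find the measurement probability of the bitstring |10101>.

The probability of measuring |10101> is 1/4.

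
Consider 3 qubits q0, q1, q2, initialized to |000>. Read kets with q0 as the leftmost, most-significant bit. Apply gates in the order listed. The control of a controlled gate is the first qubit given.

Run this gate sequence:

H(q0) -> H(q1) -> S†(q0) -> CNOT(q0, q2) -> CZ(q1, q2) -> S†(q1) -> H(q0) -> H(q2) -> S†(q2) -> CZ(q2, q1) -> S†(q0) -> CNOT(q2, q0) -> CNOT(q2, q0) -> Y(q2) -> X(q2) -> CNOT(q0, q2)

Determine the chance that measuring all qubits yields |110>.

Outcome |110> occurs with probability 1/8. Key observation: the block from step 12 through step 13 cancels to the identity and can be dropped.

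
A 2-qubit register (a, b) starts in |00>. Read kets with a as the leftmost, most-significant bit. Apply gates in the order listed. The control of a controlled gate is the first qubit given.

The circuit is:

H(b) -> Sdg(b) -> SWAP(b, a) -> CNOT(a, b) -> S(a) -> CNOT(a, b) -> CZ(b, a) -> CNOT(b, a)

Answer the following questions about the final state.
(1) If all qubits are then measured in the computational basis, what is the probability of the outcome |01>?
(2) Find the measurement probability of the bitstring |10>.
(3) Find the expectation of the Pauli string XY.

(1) The probability of measuring |01> is 0.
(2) The probability of measuring |10> is 1/2.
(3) In the final state, XY has expectation 0.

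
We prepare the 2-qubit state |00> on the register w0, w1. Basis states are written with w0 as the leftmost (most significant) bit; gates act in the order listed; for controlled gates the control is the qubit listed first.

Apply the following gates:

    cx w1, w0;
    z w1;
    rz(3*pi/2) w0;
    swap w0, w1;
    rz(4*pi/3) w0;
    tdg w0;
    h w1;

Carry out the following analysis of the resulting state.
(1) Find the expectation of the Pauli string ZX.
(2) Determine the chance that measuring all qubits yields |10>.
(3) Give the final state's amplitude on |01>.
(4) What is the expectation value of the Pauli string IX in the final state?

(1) The expectation value of ZX is 1.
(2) A full measurement returns |10> with probability 0.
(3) |01> carries amplitude sqrt(2)*exp(7*I*pi/12)/2 in the final state.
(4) The expectation value of IX is 1.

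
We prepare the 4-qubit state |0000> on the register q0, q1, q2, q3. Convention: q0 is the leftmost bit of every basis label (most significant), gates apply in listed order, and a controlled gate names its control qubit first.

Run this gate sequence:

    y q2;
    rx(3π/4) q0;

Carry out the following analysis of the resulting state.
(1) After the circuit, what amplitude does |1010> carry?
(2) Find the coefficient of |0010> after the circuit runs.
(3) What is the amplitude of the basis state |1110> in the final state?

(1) The amplitude on |1010> is sqrt(sqrt(2) + 2)/2.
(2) The final state's coefficient on |0010> equals I*sqrt(2 - sqrt(2))/2.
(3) The amplitude on |1110> is 0.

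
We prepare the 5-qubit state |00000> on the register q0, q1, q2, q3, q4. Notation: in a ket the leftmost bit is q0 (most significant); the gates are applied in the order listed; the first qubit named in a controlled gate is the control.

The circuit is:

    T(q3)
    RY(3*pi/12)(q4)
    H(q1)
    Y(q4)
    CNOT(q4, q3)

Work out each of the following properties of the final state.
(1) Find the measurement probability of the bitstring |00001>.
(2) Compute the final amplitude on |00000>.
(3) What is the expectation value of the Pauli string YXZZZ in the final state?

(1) Outcome |00001> occurs with probability 0.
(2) |00000> carries amplitude -I*sqrt(4 - 2*sqrt(2))/4 in the final state.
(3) The expectation value of YXZZZ is 0.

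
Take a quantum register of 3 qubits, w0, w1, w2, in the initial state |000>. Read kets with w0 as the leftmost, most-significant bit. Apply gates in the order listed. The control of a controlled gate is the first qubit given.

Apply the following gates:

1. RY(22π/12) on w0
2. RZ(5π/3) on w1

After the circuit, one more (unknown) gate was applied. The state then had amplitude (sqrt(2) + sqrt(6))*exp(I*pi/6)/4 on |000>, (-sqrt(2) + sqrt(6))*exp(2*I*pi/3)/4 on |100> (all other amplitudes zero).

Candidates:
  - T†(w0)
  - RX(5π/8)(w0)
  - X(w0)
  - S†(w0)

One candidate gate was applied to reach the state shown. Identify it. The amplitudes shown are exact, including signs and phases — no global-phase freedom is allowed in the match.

The applied gate was S†(w0).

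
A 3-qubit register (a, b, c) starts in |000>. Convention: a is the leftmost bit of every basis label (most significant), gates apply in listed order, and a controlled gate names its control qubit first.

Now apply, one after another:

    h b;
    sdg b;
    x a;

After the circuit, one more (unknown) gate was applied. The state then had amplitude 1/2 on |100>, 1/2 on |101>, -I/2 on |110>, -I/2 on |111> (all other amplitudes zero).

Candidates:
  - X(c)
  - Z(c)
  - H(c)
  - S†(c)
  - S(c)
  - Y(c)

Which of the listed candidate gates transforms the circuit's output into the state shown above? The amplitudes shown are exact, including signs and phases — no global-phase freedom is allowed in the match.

It was H(c) that produced the state shown.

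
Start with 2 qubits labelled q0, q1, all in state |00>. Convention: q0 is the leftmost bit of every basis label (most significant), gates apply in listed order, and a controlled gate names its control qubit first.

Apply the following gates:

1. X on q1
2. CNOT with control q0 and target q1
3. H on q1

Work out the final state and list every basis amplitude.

The final amplitudes are sqrt(2)/2 on |00>, -sqrt(2)/2 on |01>, 0 on |10>, 0 on |11>.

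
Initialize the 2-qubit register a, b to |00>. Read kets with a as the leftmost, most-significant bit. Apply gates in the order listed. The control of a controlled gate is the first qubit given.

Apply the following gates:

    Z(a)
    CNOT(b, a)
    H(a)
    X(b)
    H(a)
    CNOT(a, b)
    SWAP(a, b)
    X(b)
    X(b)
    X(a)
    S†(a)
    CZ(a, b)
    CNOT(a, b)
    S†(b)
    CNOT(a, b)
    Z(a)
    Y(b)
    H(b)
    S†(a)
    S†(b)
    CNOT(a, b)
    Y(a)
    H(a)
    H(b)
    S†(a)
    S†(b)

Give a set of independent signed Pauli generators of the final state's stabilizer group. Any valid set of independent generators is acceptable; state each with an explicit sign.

The stabilizer group can be generated by +YI, -IX, among other valid generating sets.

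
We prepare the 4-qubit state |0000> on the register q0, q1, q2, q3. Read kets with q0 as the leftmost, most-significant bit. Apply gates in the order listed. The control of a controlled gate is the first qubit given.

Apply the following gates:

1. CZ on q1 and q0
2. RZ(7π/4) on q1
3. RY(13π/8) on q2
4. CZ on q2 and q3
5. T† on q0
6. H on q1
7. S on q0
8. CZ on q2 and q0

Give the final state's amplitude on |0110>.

The final state's coefficient on |0110> equals -sqrt(2)*exp(I*pi/8)*sin(3*pi/16)/2.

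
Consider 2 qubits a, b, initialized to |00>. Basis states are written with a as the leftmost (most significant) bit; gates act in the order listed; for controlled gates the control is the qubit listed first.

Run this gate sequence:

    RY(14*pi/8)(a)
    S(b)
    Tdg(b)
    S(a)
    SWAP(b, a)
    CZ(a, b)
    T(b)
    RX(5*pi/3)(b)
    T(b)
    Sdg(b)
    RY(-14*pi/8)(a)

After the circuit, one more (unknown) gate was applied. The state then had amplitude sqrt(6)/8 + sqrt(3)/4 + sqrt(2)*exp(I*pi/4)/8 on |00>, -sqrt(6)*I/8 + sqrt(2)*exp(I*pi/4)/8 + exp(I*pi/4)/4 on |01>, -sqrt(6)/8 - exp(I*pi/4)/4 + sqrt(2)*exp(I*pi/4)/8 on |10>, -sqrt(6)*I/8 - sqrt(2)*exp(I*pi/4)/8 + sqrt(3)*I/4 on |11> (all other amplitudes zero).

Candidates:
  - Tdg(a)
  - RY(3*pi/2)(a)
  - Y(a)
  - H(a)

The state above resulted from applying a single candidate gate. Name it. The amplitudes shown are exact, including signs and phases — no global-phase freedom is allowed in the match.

The unique candidate consistent with the amplitudes is RY(3*pi/2)(a).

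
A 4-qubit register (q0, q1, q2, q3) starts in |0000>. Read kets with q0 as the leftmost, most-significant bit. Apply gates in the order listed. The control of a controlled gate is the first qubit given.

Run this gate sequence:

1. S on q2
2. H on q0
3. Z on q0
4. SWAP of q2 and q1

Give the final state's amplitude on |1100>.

|1100> carries amplitude 0 in the final state.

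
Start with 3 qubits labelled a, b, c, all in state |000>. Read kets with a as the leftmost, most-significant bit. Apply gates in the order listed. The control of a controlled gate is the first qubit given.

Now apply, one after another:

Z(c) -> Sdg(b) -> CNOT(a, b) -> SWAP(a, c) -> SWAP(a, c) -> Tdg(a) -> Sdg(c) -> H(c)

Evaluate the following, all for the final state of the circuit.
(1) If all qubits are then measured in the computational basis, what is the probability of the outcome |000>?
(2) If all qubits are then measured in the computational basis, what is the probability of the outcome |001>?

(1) A full measurement returns |000> with probability 1/2. Key observation: steps 4-5 multiply out to the identity, so the circuit reduces to the remaining gates.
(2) The probability of measuring |001> is 1/2.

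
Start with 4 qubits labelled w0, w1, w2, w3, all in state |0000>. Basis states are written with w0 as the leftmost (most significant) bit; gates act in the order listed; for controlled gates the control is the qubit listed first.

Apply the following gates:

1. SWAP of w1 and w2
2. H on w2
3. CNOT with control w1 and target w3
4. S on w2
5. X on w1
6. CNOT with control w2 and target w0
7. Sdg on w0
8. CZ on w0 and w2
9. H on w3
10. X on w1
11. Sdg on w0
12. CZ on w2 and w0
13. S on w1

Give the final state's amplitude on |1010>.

The final state's coefficient on |1010> equals -I/2.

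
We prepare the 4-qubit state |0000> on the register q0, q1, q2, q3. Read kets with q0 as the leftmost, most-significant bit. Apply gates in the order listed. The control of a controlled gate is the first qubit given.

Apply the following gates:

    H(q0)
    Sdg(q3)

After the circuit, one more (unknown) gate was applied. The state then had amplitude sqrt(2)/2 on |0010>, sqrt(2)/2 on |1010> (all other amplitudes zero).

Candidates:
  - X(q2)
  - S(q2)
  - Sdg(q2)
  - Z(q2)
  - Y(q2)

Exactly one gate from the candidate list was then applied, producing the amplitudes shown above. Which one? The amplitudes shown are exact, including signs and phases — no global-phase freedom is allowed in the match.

It was X(q2) that produced the state shown.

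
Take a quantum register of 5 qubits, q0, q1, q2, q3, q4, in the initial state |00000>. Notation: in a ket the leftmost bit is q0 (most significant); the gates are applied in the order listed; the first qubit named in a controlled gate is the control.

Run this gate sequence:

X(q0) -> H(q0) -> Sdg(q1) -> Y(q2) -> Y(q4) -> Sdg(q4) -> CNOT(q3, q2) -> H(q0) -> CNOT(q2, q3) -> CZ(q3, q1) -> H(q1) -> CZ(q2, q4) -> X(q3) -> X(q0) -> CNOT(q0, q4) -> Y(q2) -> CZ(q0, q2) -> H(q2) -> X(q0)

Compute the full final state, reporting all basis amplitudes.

After the circuit, the state carries amplitude -1/2 on |10001>, -1/2 on |10101>, -1/2 on |11001>, -1/2 on |11101>, and 0 on every other basis state.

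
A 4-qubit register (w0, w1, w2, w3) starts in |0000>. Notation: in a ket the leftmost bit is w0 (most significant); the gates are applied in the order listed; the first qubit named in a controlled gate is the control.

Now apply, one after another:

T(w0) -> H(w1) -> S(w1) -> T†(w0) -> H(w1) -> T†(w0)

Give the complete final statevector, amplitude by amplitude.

The final amplitudes are 1/2 + I/2 on |0000>, 1/2 - I/2 on |0100>, and 0 on every other basis state.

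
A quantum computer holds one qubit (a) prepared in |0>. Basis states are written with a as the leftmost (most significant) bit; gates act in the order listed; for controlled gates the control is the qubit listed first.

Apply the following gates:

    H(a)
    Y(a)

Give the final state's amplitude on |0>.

|0> carries amplitude -sqrt(2)*I/2 in the final state.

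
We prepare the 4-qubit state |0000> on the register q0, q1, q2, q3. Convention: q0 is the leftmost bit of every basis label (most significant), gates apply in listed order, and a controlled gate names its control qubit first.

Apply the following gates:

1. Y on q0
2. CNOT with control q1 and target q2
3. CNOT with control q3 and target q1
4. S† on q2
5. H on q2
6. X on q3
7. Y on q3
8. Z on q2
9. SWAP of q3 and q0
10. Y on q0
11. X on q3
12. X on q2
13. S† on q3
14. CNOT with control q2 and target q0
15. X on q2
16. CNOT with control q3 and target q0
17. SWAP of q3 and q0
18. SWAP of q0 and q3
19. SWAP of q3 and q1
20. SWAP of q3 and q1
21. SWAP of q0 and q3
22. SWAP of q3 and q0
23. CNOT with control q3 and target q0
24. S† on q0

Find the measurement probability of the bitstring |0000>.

The probability of measuring |0000> is 1/2. Key observation: the block from step 16 through step 23 cancels to the identity and can be dropped.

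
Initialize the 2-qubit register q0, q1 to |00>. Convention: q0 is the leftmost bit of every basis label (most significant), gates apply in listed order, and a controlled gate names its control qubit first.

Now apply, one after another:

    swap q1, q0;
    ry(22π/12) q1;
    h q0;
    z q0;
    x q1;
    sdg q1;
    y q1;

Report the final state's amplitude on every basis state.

The final amplitudes are 1/4 + sqrt(3)/4 on |00>, I*(-1 + sqrt(3))/4 on |01>, -sqrt(3)/4 - 1/4 on |10>, I*(1 - sqrt(3))/4 on |11>.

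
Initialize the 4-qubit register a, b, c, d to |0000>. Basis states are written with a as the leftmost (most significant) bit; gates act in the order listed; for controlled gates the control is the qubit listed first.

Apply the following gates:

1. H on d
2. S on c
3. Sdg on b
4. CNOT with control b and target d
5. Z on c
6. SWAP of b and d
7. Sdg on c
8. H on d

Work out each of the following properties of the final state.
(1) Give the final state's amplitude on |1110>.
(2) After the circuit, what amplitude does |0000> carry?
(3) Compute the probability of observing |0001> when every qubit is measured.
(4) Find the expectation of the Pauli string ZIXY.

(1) |1110> carries amplitude 0 in the final state.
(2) The final state's coefficient on |0000> equals 1/2.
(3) The probability of measuring |0001> is 1/4.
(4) The observable ZIXY averages to 0.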